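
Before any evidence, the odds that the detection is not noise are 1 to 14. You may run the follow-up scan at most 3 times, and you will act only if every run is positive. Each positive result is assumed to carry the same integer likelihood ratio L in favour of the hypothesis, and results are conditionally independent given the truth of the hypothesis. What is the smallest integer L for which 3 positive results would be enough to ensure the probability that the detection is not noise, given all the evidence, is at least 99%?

12

Prior odds = 1/14.
Target odds = 0.99/0.01 = 99.
Need L³ ≥ 99 ÷ (1/14) = 1386.
11³ = 1331 < 1386 ≤ 1728 = 12³, so L = 12.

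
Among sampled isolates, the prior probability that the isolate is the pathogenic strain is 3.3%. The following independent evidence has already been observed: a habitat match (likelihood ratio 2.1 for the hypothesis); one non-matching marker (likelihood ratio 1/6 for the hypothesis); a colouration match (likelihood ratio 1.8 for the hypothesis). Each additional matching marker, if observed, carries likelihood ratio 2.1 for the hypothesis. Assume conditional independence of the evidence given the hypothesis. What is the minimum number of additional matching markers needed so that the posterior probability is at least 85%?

8

Prior odds = 0.033/0.967 = 33/967.
Combined Bayes factor of the evidence already in hand = 2.1 × (1/6) × 1.8 = 0.63.
Odds after that evidence = (33/967) × 0.63 = 2079/96700.
Target odds = 0.85/0.15 = 17/3.
Need 2.1ⁿ ≥ 17/3 ÷ (2079/96700) = 1643900/6237.
2.1⁷ ≈180.109 falls short of 1643900/6237 but 2.1⁸ ≈378.229 reaches it, so n = 8.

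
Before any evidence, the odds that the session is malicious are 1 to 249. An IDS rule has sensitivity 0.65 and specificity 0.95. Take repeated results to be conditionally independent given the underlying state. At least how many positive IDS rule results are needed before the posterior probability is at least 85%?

Prior odds = 1/249.
False-positive rate = 1 − 0.95 = 0.05; likelihood ratio of a positive = 0.65/0.05 = 13.
Target odds: 0.85 ÷ 0.15 = 17/3.
Require 13ⁿ ≥ 17/3 ÷ (1/249) = 1411.
13² = 169 falls short of 1411 but 13³ = 2197 reaches it, so n = 3.

3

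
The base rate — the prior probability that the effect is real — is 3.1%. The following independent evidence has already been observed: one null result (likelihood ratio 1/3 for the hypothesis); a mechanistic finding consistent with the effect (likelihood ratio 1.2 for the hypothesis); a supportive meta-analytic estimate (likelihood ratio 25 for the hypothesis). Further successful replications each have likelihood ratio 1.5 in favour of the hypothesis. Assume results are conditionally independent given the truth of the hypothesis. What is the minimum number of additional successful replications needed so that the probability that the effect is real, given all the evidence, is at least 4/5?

Prior odds = 0.031/0.969 = 31/969.
Combined Bayes factor of the evidence already in hand = (1/3) × 1.2 × 25 = 10.
Odds after that evidence = (31/969) × 10 = 310/969.
Target odds = 0.8/0.2 = 4.
Need 1.5ⁿ ≥ 4 ÷ (310/969) = 1938/155.
1.5⁶ = 11.390625 falls short of 1938/155 but 1.5⁷ = 17.0859375 reaches it, so n = 7.

7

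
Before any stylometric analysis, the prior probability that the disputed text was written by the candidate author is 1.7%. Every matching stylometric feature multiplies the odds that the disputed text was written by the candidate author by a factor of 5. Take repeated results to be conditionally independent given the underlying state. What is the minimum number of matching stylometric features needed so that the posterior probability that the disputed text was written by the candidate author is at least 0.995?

Prior odds = 0.017/0.983 = 17/983.
Likelihood ratio per matching stylometric feature = 5.
Target odds: 0.995 ÷ 0.005 = 199.
Require 5ⁿ ≥ 199 ÷ (17/983) = 195617/17.
5⁵ = 3125 falls short of 195617/17 but 5⁶ = 15625 reaches it, so n = 6.

6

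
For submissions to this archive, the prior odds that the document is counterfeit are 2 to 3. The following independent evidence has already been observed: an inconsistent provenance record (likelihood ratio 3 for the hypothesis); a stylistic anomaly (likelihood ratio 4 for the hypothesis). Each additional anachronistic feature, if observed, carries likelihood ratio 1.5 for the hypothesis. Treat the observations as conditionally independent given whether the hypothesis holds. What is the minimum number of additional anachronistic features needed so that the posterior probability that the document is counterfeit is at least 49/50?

5

Prior odds = 2/3.
Combined Bayes factor of the evidence already in hand = 3 × 4 = 12.
Odds after that evidence = (2/3) × 12 = 8.
Target odds = 0.98/0.02 = 49.
Need 1.5ⁿ ≥ 49 ÷ 8 = 6.125.
1.5⁴ = 5.0625 falls short of 6.125 but 1.5⁵ = 7.59375 reaches it, so n = 5.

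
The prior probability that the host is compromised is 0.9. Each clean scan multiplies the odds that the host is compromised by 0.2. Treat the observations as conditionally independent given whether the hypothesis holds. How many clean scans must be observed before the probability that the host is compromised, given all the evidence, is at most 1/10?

3

Prior odds = 0.9/0.1 = 9.
Likelihood ratio per clean scan = 0.2.
Target posterior odds = 0.1/0.9 = 1/9.
Need 9 × 0.2ⁿ ≤ 1/9, i.e. 0.2ⁿ ≤ 1/81.
0.2² = 0.04 is still above 1/81 but 0.2³ = 0.008 is at or below it, so n = 3.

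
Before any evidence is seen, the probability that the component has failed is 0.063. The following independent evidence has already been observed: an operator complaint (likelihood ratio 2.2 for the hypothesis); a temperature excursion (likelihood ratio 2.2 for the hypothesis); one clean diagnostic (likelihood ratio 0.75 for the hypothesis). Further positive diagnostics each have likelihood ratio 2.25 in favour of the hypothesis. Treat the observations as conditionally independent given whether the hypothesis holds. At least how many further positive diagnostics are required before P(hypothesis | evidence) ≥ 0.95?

Prior odds = 0.063/0.937 = 63/937.
Combined Bayes factor of the evidence already in hand = 2.2 × 2.2 × 0.75 = 3.63.
Odds after that evidence = (63/937) × 3.63 = 22869/93700.
Target odds = 0.95/0.05 = 19.
Need 2.25ⁿ ≥ 19 ÷ (22869/93700) = 1780300/22869.
2.25⁵ = 59049/1024 falls short of 1780300/22869 but 2.25⁶ = 531441/4096 reaches it, so n = 6.

6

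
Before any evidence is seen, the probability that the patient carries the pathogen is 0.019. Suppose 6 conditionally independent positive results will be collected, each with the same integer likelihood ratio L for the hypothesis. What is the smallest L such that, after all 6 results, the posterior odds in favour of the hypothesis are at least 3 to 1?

Prior odds = 0.019/0.981 = 19/981.
Target odds = 3.
Need L⁶ ≥ 3 ÷ (19/981) = 2943/19.
2⁶ = 64 < 2943/19 ≤ 729 = 3⁶, so L = 3.

3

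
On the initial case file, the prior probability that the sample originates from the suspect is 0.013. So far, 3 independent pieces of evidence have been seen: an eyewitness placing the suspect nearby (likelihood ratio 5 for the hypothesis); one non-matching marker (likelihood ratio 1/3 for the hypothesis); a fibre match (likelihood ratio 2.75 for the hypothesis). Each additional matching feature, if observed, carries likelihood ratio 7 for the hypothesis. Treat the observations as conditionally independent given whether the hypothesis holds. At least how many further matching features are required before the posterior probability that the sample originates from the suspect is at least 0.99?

Prior odds = 0.013/0.987 = 13/987.
Combined Bayes factor of the evidence already in hand = 5 × (1/3) × 2.75 = 55/12.
Odds after that evidence = (13/987) × 55/12 = 715/11844.
Target odds = 0.99/0.01 = 99.
Need 7ⁿ ≥ 99 ÷ (715/11844) = 106596/65.
7³ = 343 falls short of 106596/65 but 7⁴ = 2401 reaches it, so n = 4.

4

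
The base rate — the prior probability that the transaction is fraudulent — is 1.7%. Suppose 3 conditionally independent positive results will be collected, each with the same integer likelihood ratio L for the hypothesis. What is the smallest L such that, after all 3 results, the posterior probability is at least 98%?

Prior odds = 0.017/0.983 = 17/983.
Target odds = 0.98/0.02 = 49.
Need L³ ≥ 49 ÷ (17/983) = 48167/17.
14³ = 2744 < 48167/17 ≤ 3375 = 15³, so L = 15.

15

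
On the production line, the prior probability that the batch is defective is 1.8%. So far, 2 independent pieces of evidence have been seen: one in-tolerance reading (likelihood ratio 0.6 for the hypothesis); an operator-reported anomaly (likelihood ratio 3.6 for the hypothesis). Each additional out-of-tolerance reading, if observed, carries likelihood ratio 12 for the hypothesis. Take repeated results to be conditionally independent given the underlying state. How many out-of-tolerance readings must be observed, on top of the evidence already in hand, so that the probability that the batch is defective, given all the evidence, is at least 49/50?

3

Prior odds = 0.018/0.982 = 9/491.
Combined Bayes factor of the evidence already in hand = 0.6 × 3.6 = 2.16.
Odds after that evidence = (9/491) × 2.16 = 486/12275.
Target odds = 0.98/0.02 = 49.
Need 12ⁿ ≥ 49 ÷ (486/12275) = 601475/486.
12² = 144 falls short of 601475/486 but 12³ = 1728 reaches it, so n = 3.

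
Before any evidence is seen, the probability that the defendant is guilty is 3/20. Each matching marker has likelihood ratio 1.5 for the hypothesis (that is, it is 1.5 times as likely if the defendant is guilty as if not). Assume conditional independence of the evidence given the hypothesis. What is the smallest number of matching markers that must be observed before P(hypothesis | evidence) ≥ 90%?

Prior odds: 0.15 ÷ 0.85 = 3/17.
Likelihood ratio per matching marker = 1.5.
Target odds: 0.9 ÷ 0.1 = 9.
Need (3/17) × 1.5ⁿ ≥ 9, i.e. 1.5ⁿ ≥ 51.
1.5⁹ = 19683/512 falls short of 51 but 1.5¹⁰ = 59049/1024 reaches it, so n = 10.

10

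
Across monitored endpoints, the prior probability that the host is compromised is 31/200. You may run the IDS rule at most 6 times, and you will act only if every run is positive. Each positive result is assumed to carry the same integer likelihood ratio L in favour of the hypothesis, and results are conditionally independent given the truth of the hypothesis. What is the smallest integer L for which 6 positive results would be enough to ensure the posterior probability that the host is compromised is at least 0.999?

Prior odds = 0.155/0.845 = 31/169.
Target odds = 0.999/0.001 = 999.
Need L⁶ ≥ 999 ÷ (31/169) = 168831/31.
4⁶ = 4096 < 168831/31 ≤ 15625 = 5⁶, so L = 5.

5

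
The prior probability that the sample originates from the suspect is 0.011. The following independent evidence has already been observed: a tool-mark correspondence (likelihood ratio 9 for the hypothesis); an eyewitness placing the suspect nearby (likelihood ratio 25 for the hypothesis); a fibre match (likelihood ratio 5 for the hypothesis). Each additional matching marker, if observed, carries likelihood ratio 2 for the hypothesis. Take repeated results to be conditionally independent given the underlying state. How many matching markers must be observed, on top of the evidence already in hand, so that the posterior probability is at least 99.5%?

4

Prior odds = 0.011/0.989 = 11/989.
Combined Bayes factor of the evidence already in hand = 9 × 25 × 5 = 1125.
Odds after that evidence = (11/989) × 1125 = 12375/989.
Target odds = 0.995/0.005 = 199.
Need 2ⁿ ≥ 199 ÷ (12375/989) = 196811/12375.
2³ = 8 falls short of 196811/12375 but 2⁴ = 16 reaches it, so n = 4.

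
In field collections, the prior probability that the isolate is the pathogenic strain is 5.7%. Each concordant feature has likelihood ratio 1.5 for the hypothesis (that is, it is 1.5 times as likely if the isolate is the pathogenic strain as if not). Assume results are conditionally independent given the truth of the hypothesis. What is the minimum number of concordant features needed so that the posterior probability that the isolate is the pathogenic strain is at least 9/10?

Prior odds: 0.057 ÷ 0.943 = 57/943.
Likelihood ratio per concordant feature = 1.5.
Target posterior odds = 0.9/0.1 = 9.
Need (57/943) × 1.5ⁿ ≥ 9, i.e. 1.5ⁿ ≥ 2829/19.
1.5¹² = 531441/4096 falls short of 2829/19 but 1.5¹³ = 1594323/8192 reaches it, so n = 13.

13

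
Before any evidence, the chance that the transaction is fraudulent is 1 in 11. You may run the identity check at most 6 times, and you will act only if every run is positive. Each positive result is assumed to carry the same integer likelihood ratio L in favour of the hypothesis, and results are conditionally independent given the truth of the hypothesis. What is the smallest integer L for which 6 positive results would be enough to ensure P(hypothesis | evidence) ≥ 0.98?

3

Prior odds = (1/11)/(10/11) = 0.1.
Target odds = 0.98/0.02 = 49.
Need L⁶ ≥ 49 ÷ 0.1 = 490.
2⁶ = 64 < 490 ≤ 729 = 3⁶, so L = 3.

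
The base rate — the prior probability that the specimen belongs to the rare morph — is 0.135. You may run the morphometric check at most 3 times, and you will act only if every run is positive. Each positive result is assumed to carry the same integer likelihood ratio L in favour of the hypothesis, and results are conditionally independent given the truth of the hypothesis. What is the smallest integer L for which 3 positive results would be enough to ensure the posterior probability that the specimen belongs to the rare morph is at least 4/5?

3

Prior odds = 0.135/0.865 = 27/173.
Target odds = 0.8/0.2 = 4.
Need L³ ≥ 4 ÷ (27/173) = 692/27.
2³ = 8 < 692/27 ≤ 27 = 3³, so L = 3.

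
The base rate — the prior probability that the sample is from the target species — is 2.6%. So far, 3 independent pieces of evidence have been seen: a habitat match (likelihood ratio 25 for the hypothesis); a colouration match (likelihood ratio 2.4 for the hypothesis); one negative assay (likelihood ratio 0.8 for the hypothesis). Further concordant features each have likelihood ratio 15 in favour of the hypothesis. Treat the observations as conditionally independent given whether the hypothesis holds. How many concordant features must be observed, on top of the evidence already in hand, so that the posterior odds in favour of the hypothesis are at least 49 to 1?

2

Prior odds = 0.026/0.974 = 13/487.
Combined Bayes factor of the evidence already in hand = 25 × 2.4 × 0.8 = 48.
Odds after that evidence = (13/487) × 48 = 624/487.
Target odds = 49.
Need 15ⁿ ≥ 49 ÷ (624/487) = 23863/624.
15¹ = 15 falls short of 23863/624 but 15² = 225 reaches it, so n = 2.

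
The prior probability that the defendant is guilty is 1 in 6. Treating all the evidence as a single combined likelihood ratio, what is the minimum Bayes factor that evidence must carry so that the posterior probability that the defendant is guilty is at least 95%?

Prior odds = (1/6)/(5/6) = 0.2.
Target odds = 0.95/0.05 = 19.
Required Bayes factor = 19 ÷ 0.2 = 95.

95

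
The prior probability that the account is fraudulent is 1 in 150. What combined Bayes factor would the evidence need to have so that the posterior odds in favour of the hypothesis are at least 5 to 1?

745

Prior odds = (1/150)/(149/150) = 1/149.
Target odds = 5.
Required Bayes factor = 5 ÷ (1/149) = 745.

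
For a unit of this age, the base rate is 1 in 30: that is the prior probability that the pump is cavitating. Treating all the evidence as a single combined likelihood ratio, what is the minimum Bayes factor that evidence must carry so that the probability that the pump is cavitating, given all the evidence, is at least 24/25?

696

Prior odds = (1/30)/(29/30) = 1/29.
Target odds = 0.96/0.04 = 24.
Required Bayes factor = 24 ÷ (1/29) = 696.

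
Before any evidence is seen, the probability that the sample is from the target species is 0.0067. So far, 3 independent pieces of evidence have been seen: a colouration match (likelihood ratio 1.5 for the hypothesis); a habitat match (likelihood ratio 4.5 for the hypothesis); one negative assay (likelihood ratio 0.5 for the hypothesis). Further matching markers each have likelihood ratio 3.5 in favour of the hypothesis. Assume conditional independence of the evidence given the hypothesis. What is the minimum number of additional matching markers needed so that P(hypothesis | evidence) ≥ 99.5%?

8

Prior odds = 0.0067/0.9933 = 67/9933.
Combined Bayes factor of the evidence already in hand = 1.5 × 4.5 × 0.5 = 3.375.
Odds after that evidence = (67/9933) × 3.375 = 603/26488.
Target odds = 0.995/0.005 = 199.
Need 3.5ⁿ ≥ 199 ÷ (603/26488) = 5271112/603.
3.5⁷ = 823543/128 falls short of 5271112/603 but 3.5⁸ = 5764801/256 reaches it, so n = 8.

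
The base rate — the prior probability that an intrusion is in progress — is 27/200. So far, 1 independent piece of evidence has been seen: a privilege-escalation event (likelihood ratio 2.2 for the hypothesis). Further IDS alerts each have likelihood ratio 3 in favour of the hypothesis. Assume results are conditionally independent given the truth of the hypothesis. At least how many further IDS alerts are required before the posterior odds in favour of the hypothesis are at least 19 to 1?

4

Prior odds = 0.135/0.865 = 27/173.
Bayes factor of the evidence already in hand = 2.2.
Odds after that evidence = (27/173) × 2.2 = 297/865.
Target odds = 19.
Need 3ⁿ ≥ 19 ÷ (297/865) = 16435/297.
3³ = 27 falls short of 16435/297 but 3⁴ = 81 reaches it, so n = 4.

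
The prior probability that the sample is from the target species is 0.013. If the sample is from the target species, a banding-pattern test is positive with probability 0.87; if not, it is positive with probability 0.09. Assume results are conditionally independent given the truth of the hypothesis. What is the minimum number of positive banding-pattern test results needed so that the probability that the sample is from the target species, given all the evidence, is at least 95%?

4

Prior odds: 0.013 ÷ 0.987 = 13/987.
Likelihood ratio of a positive = 0.87/0.09 = 29/3.
Target posterior odds = 0.95/0.05 = 19.
Need (13/987) × (29/3)ⁿ ≥ 19, i.e. (29/3)ⁿ ≥ 18753/13.
(29/3)³ = 24389/27 falls short of 18753/13 but (29/3)⁴ = 707281/81 reaches it, so n = 4.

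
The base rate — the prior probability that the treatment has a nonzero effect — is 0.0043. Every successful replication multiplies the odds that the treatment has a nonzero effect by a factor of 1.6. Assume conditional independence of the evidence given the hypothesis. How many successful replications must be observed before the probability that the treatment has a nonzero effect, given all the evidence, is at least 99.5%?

23

Prior odds = 0.0043/0.9957 = 43/9957.
Likelihood ratio per successful replication = 1.6.
Target posterior odds = 0.995/0.005 = 199.
Need (43/9957) × 1.6ⁿ ≥ 199, i.e. 1.6ⁿ ≥ 1981443/43.
1.6²² ≈30948.5 falls short of 1981443/43 but 1.6²³ ≈49517.6 reaches it, so n = 23.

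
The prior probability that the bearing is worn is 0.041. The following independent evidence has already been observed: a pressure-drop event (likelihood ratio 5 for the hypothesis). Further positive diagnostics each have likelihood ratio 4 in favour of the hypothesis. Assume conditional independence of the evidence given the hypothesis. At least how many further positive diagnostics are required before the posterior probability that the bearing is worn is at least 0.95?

Prior odds = 0.041/0.959 = 41/959.
Bayes factor of the evidence already in hand = 5.
Odds after that evidence = (41/959) × 5 = 205/959.
Target odds = 0.95/0.05 = 19.
Need 4ⁿ ≥ 19 ÷ (205/959) = 18221/205.
4³ = 64 falls short of 18221/205 but 4⁴ = 256 reaches it, so n = 4.

4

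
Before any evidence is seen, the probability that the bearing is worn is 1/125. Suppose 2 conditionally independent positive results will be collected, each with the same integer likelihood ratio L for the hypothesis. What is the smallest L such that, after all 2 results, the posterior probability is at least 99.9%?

Prior odds = 0.008/0.992 = 1/124.
Target odds = 0.999/0.001 = 999.
Need L² ≥ 999 ÷ (1/124) = 123876.
351² = 123201 < 123876 ≤ 123904 = 352², so L = 352.

352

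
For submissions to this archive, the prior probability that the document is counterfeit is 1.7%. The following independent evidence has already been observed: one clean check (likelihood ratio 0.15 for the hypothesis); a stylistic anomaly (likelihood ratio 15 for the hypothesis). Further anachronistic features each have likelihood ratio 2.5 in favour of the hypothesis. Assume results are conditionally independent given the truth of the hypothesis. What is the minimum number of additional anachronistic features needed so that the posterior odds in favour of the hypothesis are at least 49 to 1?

Prior odds = 0.017/0.983 = 17/983.
Combined Bayes factor of the evidence already in hand = 0.15 × 15 = 2.25.
Odds after that evidence = (17/983) × 2.25 = 153/3932.
Target odds = 49.
Need 2.5ⁿ ≥ 49 ÷ (153/3932) = 192668/153.
2.5⁷ = 610.3515625 falls short of 192668/153 but 2.5⁸ = 390625/256 reaches it, so n = 8.

8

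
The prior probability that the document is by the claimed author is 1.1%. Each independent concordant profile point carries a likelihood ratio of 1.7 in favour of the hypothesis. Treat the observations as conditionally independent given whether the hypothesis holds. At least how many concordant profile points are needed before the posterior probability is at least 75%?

11

Prior odds = 0.011/0.989 = 11/989.
Likelihood ratio per concordant profile point = 1.7.
Target odds: 0.75 ÷ 0.25 = 3.
Require 1.7ⁿ ≥ 3 ÷ (11/989) = 2967/11.
1.7¹⁰ ≈201.599 falls short of 2967/11 but 1.7¹¹ ≈342.719 reaches it, so n = 11.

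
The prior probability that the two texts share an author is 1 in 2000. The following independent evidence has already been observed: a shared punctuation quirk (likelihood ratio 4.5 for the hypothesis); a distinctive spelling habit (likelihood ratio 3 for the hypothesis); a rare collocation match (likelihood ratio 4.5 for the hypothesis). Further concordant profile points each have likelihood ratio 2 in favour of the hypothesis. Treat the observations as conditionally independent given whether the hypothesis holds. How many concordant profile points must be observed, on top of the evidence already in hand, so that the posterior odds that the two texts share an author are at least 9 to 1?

9

Prior odds = 0.0005/0.9995 = 1/1999.
Combined Bayes factor of the evidence already in hand = 4.5 × 3 × 4.5 = 60.75.
Odds after that evidence = (1/1999) × 60.75 = 243/7996.
Target odds = 9.
Need 2ⁿ ≥ 9 ÷ (243/7996) = 7996/27.
2⁸ = 256 falls short of 7996/27 but 2⁹ = 512 reaches it, so n = 9.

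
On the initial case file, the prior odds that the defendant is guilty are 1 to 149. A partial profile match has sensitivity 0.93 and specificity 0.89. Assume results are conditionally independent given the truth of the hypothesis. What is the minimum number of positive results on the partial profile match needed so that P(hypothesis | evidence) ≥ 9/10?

4

Prior odds = 1/149.
False-positive rate = 1 − 0.89 = 0.11; likelihood ratio of a positive = 0.93/0.11 = 93/11.
Target posterior odds = 0.9/0.1 = 9.
Require (93/11)ⁿ ≥ 9 ÷ (1/149) = 1341.
(93/11)³ = 804357/1331 falls short of 1341 but (93/11)⁴ = 74805201/14641 reaches it, so n = 4.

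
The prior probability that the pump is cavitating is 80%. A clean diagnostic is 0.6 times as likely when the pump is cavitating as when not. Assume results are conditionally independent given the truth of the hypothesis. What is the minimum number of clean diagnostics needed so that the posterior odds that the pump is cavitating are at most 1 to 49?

Prior odds: 0.8 ÷ 0.2 = 4.
Likelihood ratio per clean diagnostic = 0.6.
Target odds = 1/49.
Require 0.6ⁿ ≤ 1/49 ÷ 4 = 1/196.
0.6¹⁰ = 59049/9765625 is still above 1/196 but 0.6¹¹ = 177147/48828125 is at or below it, so n = 11.

11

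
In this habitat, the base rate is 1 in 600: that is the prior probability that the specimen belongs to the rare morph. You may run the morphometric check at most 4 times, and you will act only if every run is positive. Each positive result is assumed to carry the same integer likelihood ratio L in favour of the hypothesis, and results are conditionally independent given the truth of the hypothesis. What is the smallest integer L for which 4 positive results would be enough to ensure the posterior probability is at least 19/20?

Prior odds = (1/600)/(599/600) = 1/599.
Target odds = 0.95/0.05 = 19.
Need L⁴ ≥ 19 ÷ (1/599) = 11381.
10⁴ = 10000 < 11381 ≤ 14641 = 11⁴, so L = 11.

11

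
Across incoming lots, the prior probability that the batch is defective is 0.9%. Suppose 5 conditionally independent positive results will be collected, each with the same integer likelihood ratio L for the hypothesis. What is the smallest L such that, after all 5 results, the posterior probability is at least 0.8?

Prior odds = 0.009/0.991 = 9/991.
Target odds = 0.8/0.2 = 4.
Need L⁵ ≥ 4 ÷ (9/991) = 3964/9.
3⁵ = 243 < 3964/9 ≤ 1024 = 4⁵, so L = 4.

4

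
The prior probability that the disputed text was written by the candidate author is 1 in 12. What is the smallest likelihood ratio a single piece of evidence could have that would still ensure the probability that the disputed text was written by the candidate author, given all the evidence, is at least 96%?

264

Prior odds = (1/12)/(11/12) = 1/11.
Target odds = 0.96/0.04 = 24.
Required Bayes factor = 24 ÷ (1/11) = 264.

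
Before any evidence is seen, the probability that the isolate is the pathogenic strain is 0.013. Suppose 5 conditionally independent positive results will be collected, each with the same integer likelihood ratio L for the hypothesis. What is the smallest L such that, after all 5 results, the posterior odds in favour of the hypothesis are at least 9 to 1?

4

Prior odds = 0.013/0.987 = 13/987.
Target odds = 9.
Need L⁵ ≥ 9 ÷ (13/987) = 8883/13.
3⁵ = 243 < 8883/13 ≤ 1024 = 4⁵, so L = 4.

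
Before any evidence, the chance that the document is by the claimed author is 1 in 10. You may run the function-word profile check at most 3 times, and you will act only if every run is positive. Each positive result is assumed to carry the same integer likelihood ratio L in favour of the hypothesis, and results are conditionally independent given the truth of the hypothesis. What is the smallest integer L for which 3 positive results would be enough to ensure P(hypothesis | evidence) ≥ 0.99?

Prior odds = 0.1/0.9 = 1/9.
Target odds = 0.99/0.01 = 99.
Need L³ ≥ 99 ÷ (1/9) = 891.
9³ = 729 < 891 ≤ 1000 = 10³, so L = 10.

10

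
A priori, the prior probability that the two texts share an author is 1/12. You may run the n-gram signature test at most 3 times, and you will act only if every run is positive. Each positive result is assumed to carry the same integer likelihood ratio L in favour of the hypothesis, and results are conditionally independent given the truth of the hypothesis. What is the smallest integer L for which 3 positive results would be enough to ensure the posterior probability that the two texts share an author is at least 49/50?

Prior odds = (1/12)/(11/12) = 1/11.
Target odds = 0.98/0.02 = 49.
Need L³ ≥ 49 ÷ (1/11) = 539.
8³ = 512 < 539 ≤ 729 = 9³, so L = 9.

9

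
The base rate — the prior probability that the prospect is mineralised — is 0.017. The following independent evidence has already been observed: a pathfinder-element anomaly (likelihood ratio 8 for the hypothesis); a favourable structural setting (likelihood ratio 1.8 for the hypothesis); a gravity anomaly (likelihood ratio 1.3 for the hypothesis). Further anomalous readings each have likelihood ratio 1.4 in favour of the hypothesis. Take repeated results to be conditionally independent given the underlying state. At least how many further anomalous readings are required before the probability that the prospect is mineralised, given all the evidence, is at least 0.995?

Prior odds = 0.017/0.983 = 17/983.
Combined Bayes factor of the evidence already in hand = 8 × 1.8 × 1.3 = 18.72.
Odds after that evidence = (17/983) × 18.72 = 7956/24575.
Target odds = 0.995/0.005 = 199.
Need 1.4ⁿ ≥ 199 ÷ (7956/24575) = 4890425/7956.
1.4¹⁹ ≈597.63 falls short of 4890425/7956 but 1.4²⁰ ≈836.683 reaches it, so n = 20.

20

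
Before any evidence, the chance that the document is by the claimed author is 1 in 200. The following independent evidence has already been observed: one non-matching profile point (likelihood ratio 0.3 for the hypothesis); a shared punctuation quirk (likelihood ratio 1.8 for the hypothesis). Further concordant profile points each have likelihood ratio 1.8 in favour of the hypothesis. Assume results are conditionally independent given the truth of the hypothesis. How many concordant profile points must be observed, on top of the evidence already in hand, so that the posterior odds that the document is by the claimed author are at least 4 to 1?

Prior odds = 0.005/0.995 = 1/199.
Combined Bayes factor of the evidence already in hand = 0.3 × 1.8 = 0.54.
Odds after that evidence = (1/199) × 0.54 = 27/9950.
Target odds = 4.
Need 1.8ⁿ ≥ 4 ÷ (27/9950) = 39800/27.
1.8¹² ≈1156.83 falls short of 39800/27 but 1.8¹³ ≈2082.3 reaches it, so n = 13.

13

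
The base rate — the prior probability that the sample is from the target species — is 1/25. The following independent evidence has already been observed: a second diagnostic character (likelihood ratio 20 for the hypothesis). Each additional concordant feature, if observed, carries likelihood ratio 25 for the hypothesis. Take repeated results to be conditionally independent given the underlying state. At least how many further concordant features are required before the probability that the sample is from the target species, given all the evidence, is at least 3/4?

Prior odds = 0.04/0.96 = 1/24.
Bayes factor of the evidence already in hand = 20.
Odds after that evidence = (1/24) × 20 = 5/6.
Target odds = 0.75/0.25 = 3.
Need 25ⁿ ≥ 3 ÷ (5/6) = 3.6.
25¹ = 25, which meets the required 3.6; so n = 1.

1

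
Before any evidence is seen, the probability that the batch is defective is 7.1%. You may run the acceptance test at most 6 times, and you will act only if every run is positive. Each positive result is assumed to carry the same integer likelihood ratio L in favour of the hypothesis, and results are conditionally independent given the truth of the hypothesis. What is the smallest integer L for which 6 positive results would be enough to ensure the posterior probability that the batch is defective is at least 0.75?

2

Prior odds = 0.071/0.929 = 71/929.
Target odds = 0.75/0.25 = 3.
Need L⁶ ≥ 3 ÷ (71/929) = 2787/71.
1⁶ = 1 < 2787/71 ≤ 64 = 2⁶, so L = 2.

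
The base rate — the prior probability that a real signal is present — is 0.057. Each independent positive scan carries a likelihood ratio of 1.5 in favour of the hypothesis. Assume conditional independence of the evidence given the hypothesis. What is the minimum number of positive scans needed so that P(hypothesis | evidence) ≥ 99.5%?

20

Prior odds: 0.057 ÷ 0.943 = 57/943.
Likelihood ratio per positive scan = 1.5.
Target odds: 0.995 ÷ 0.005 = 199.
Require 1.5ⁿ ≥ 199 ÷ (57/943) = 187657/57.
1.5¹⁹ ≈2216.84 falls short of 187657/57 but 1.5²⁰ ≈3325.26 reaches it, so n = 20.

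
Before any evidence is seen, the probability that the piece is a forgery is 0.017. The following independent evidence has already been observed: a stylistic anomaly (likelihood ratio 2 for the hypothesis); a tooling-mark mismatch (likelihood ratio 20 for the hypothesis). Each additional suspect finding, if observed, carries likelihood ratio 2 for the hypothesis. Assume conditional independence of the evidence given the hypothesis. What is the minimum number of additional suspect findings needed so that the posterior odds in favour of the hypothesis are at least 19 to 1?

5

Prior odds = 0.017/0.983 = 17/983.
Combined Bayes factor of the evidence already in hand = 2 × 20 = 40.
Odds after that evidence = (17/983) × 40 = 680/983.
Target odds = 19.
Need 2ⁿ ≥ 19 ÷ (680/983) = 18677/680.
2⁴ = 16 falls short of 18677/680 but 2⁵ = 32 reaches it, so n = 5.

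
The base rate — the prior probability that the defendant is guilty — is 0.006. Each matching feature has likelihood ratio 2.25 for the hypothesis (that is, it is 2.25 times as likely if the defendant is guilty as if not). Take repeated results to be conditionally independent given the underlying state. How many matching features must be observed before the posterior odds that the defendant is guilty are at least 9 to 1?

10

Prior odds = 0.006/0.994 = 3/497.
Likelihood ratio per matching feature = 2.25.
Target odds = 9.
Need (3/497) × 2.25ⁿ ≥ 9, i.e. 2.25ⁿ ≥ 1491.
2.25⁹ = 387420489/262144 falls short of 1491 but 2.25¹⁰ ≈3325.26 reaches it, so n = 10.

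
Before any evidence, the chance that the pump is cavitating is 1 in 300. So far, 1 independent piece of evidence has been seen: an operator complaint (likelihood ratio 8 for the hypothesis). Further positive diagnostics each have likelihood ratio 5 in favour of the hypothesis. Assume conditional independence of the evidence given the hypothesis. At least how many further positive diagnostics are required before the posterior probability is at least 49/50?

5

Prior odds = (1/300)/(299/300) = 1/299.
Bayes factor of the evidence already in hand = 8.
Odds after that evidence = (1/299) × 8 = 8/299.
Target odds = 0.98/0.02 = 49.
Need 5ⁿ ≥ 49 ÷ (8/299) = 1831.375.
5⁴ = 625 falls short of 1831.375 but 5⁵ = 3125 reaches it, so n = 5.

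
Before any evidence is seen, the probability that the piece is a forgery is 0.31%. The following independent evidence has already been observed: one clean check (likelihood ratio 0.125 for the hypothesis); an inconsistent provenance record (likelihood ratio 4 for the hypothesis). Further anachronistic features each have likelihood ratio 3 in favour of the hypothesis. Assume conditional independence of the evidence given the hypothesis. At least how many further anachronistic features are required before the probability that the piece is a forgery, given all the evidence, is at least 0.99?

Prior odds = 0.0031/0.9969 = 31/9969.
Combined Bayes factor of the evidence already in hand = 0.125 × 4 = 0.5.
Odds after that evidence = (31/9969) × 0.5 = 31/19938.
Target odds = 0.99/0.01 = 99.
Need 3ⁿ ≥ 99 ÷ (31/19938) = 1973862/31.
3¹⁰ = 59049 falls short of 1973862/31 but 3¹¹ = 177147 reaches it, so n = 11.

11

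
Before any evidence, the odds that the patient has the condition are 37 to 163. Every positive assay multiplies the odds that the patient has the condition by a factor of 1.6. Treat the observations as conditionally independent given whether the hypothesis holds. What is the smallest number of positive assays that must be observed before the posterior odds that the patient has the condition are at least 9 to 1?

Prior odds = 37/163.
Likelihood ratio per positive assay = 1.6.
Target odds = 9.
Require 1.6ⁿ ≥ 9 ÷ (37/163) = 1467/37.
1.6⁷ = 2097152/78125 falls short of 1467/37 but 1.6⁸ = 16777216/390625 reaches it, so n = 8.

8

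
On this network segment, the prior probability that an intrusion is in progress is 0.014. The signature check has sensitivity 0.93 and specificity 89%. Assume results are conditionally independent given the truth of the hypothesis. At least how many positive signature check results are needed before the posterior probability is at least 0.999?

Prior odds: 0.014 ÷ 0.986 = 7/493.
False-positive rate = 1 − 0.89 = 0.11; likelihood ratio of a positive = 0.93/0.11 = 93/11.
Target posterior odds = 0.999/0.001 = 999.
Need (7/493) × (93/11)ⁿ ≥ 999, i.e. (93/11)ⁿ ≥ 492507/7.
(93/11)⁵ ≈43196.8 falls short of 492507/7 but (93/11)⁶ ≈365209 reaches it, so n = 6.

6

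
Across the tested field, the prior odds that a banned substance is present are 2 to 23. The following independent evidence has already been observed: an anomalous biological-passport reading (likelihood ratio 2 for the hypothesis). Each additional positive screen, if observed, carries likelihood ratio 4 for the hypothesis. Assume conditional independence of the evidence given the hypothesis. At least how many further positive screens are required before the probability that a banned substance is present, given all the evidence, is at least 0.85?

3

Prior odds = 2/23.
Bayes factor of the evidence already in hand = 2.
Odds after that evidence = (2/23) × 2 = 4/23.
Target odds = 0.85/0.15 = 17/3.
Need 4ⁿ ≥ 17/3 ÷ (4/23) = 391/12.
4² = 16 falls short of 391/12 but 4³ = 64 reaches it, so n = 3.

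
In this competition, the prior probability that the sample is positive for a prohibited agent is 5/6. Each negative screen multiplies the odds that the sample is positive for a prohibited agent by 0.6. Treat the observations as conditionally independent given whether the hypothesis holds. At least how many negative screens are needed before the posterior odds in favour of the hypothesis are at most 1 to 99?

Prior odds: (5/6) ÷ (1/6) = 5.
Likelihood ratio per negative screen = 0.6.
Target odds = 1/99.
Require 0.6ⁿ ≤ 1/99 ÷ 5 = 1/495.
0.6¹² = 531441/244140625 is still above 1/495 but 0.6¹³ ≈0.00130607 is at or below it, so n = 13.

13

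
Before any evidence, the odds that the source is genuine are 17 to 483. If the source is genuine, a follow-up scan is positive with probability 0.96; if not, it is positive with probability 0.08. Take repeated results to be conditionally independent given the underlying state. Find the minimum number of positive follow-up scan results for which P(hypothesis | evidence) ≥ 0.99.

Prior odds = 17/483.
Likelihood ratio of a positive = 0.96/0.08 = 12.
Target odds: 0.99 ÷ 0.01 = 99.
Require 12ⁿ ≥ 99 ÷ (17/483) = 47817/17.
12³ = 1728 falls short of 47817/17 but 12⁴ = 20736 reaches it, so n = 4.

4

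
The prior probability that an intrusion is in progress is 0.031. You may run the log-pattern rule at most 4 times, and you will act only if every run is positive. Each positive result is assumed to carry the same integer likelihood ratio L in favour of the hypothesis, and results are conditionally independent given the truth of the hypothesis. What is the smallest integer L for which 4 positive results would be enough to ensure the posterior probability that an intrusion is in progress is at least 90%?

Prior odds = 0.031/0.969 = 31/969.
Target odds = 0.9/0.1 = 9.
Need L⁴ ≥ 9 ÷ (31/969) = 8721/31.
4⁴ = 256 < 8721/31 ≤ 625 = 5⁴, so L = 5.

5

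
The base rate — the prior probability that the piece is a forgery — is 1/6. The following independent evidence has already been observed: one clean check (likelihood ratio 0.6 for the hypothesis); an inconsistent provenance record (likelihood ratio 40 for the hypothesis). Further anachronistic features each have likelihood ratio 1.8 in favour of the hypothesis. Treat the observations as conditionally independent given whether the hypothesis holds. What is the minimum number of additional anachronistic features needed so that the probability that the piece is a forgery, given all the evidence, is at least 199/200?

7

Prior odds = (1/6)/(5/6) = 0.2.
Combined Bayes factor of the evidence already in hand = 0.6 × 40 = 24.
Odds after that evidence = 0.2 × 24 = 4.8.
Target odds = 0.995/0.005 = 199.
Need 1.8ⁿ ≥ 199 ÷ 4.8 = 995/24.
1.8⁶ = 531441/15625 falls short of 995/24 but 1.8⁷ = 4782969/78125 reaches it, so n = 7.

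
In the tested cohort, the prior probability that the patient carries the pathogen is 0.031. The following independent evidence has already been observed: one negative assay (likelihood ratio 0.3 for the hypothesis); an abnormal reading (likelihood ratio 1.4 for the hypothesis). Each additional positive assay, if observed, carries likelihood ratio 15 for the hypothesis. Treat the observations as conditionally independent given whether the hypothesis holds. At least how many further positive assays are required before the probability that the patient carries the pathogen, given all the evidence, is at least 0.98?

Prior odds = 0.031/0.969 = 31/969.
Combined Bayes factor of the evidence already in hand = 0.3 × 1.4 = 0.42.
Odds after that evidence = (31/969) × 0.42 = 217/16150.
Target odds = 0.98/0.02 = 49.
Need 15ⁿ ≥ 49 ÷ (217/16150) = 113050/31.
15³ = 3375 falls short of 113050/31 but 15⁴ = 50625 reaches it, so n = 4.

4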